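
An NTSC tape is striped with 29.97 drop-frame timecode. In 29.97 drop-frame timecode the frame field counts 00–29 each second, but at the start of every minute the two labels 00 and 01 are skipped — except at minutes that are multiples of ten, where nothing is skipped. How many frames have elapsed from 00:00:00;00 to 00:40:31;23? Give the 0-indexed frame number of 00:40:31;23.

72881

As if non-drop at 30 labels/s: (0 × 3600 + 40 × 60 + 31) × 30 + 23 = 72953.
Minute boundaries passed: 40; those not divisible by 10: 40 − 4 = 36; dropped labels = 2 × 36 = 72.
Actual frame index = 72953 − 72 = 72881.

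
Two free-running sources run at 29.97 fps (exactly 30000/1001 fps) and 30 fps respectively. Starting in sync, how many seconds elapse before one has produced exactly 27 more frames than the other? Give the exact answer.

900.9 seconds

The gap grows by |30 − 30000/1001| = 30/1001 frames per second.
Time for a 27-frame gap: 27 ÷ (30/1001) = 900.9 s.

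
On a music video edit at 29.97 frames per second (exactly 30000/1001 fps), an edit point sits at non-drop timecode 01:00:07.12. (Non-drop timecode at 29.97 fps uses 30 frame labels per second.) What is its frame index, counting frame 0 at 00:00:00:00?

108222

Total seconds to the label: (1 × 3600 + 0 × 60 + 7) = 3607.
Frame index = 3607 × 30 + 12 = 108222.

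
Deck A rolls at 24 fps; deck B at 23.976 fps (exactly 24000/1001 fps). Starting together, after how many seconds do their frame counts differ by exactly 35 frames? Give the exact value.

35035/24 seconds

The gap grows by |24000/1001 − 24| = 24/1001 frames per second.
Time for a 35-frame gap: 35 ÷ (24/1001) = 35035/24 s.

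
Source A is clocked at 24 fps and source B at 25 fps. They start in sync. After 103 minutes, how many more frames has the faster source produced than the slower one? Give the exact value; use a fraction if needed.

103 min = 6180 s.
A emits 24 × 6180 = 148320 frames; B emits 25 × 6180 = 154500.
Difference = 6180 frames; B is ahead of A.

6180 frames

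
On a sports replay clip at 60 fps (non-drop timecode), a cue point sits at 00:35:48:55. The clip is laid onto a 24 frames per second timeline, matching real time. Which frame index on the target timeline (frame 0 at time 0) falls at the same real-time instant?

frame 51574

Source frame index: (0×3600 + 35×60 + 48) × 60 + 55 = 128935.
Real time: 128935 / (60) = 25787/12 s.
Target frame: (25787/12) × (24) = 51574.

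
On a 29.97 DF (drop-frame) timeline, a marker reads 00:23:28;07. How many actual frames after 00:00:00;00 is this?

Complete 10-minute blocks: 2, each 17982 frames → 35964.
Remaining 3 whole minutes in the current block: 1800 + 2 × 1798 = 5396 frames.
Within the current minute: 28 × 30 + 7 − 2 = 845 (labels ;00/;01 skipped at this minute). Total = 35964 + 5396 + 845 = 42205.

42205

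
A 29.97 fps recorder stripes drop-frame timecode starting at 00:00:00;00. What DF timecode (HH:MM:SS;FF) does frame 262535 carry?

Each 10-minute DF block holds 10 × 60 × 30 − 9 × 2 = 17982 frames. 262535 ÷ 17982 → 14 full blocks, remainder 10787.
Within the partial block the first minute is 1800 frames and each further minute 1798, so 5 further minute boundaries passed. Total skipped labels = 18 × 14 + 2 × 5 = 262.
Non-drop label index = 262535 + 262 = 262797; at 30 labels/s that is 02:25:59:27, i.e. DF 02:25:59;27.

02:25:59;27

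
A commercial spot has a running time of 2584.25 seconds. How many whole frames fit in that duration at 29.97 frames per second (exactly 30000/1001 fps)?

77450 frames

Frames = 2584.25 × 30000/1001 = 77527500/1001 ≈ 77450.0500.
Complete frames: 77450.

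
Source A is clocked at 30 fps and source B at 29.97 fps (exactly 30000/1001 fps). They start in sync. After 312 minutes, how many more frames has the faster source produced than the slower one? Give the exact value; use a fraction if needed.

312 min = 18720 s.
A emits 30 × 18720 = 561600 frames; B emits 30000/1001 × 18720 = 43200000/77.
Difference = 43200/77 frames (≈ 561.0390); B is behind A.

43200/77 frames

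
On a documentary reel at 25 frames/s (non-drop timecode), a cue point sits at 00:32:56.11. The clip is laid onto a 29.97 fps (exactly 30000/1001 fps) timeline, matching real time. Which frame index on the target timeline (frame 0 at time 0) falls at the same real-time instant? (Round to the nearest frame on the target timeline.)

Source frame index: (0×3600 + 32×60 + 56) × 25 + 11 = 49411.
Real time: 49411 / (25) = 49411/25 s.
Target frame: (49411/25) × (30000/1001) = 59293200/1001 ≈ 59233.966 → 59234.

frame 59234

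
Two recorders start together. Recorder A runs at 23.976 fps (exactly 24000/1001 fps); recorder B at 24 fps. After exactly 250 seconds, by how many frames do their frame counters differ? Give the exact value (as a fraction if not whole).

A emits 24000/1001 × 250 = 6000000/1001 frames; B emits 24 × 250 = 6000.
Difference = 6000/1001 frames (≈ 5.9940); B is ahead of A.

6000/1001 frames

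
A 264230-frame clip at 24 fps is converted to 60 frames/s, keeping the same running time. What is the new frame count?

660575 frames

Target frames = source frames × (target rate / source rate) = 264230 × (60)/(24) = 264230 × 5/2 = 660575.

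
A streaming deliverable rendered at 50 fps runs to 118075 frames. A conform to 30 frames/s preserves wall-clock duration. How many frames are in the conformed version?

Target frames = source frames × (target rate / source rate) = 118075 × (30)/(50) = 118075 × 3/5 = 70845.

70845 frames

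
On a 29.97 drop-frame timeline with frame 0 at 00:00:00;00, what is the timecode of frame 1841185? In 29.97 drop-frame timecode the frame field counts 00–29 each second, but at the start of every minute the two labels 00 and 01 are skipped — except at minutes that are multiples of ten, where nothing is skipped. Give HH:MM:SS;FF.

17:03:54;07

Ten DF minutes hold 17982 frames, so frame 1841185 lies in block 102 (frames 1834164–1852145) with 7021 frames into that block.
The block's first minute is 1800 frames and the rest 1798 each; 7021 frames reaches minute 3, so 102 × 18 + 3 × 2 = 1842 labels have been skipped so far.
Adding those back, label number 1841185 + 1842 = 1843027 at 30 labels/s is 61434 s + 7 f = 17 h 3 min 54 s frame 7, i.e. 17:03:54;07.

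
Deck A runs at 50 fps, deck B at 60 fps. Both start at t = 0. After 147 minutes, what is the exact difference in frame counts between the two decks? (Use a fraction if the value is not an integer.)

147 min = 8820 s.
A emits 50 × 8820 = 441000 frames; B emits 60 × 8820 = 529200.
Difference = 88200 frames; B is ahead of A.

88200 frames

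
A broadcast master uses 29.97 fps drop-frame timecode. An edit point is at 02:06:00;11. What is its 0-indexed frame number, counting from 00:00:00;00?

As if non-drop at 30 labels/s: (2 × 3600 + 6 × 60 + 0) × 30 + 11 = 226811.
Minute boundaries passed: 126; those not divisible by 10: 126 − 12 = 114; dropped labels = 2 × 114 = 228.
Actual frame index = 226811 − 228 = 226583.

226583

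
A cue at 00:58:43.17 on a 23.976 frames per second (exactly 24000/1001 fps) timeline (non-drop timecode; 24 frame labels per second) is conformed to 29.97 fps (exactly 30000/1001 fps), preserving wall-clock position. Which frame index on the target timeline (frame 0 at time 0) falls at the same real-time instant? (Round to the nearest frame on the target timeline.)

Source frame index: (0×3600 + 58×60 + 43) × 24 + 17 = 84569.
Real time: 84569 / (24000/1001) = 84653569/24000 s.
Target frame: (84653569/24000) × (30000/1001) = 422845/4 ≈ 105711.250 → 105711.

frame 105711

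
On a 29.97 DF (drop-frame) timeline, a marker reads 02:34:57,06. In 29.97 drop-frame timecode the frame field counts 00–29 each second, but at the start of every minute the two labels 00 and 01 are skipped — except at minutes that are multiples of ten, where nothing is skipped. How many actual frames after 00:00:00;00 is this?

278638

As if non-drop at 30 labels/s: (2 × 3600 + 34 × 60 + 57) × 30 + 6 = 278916.
Minute boundaries passed: 154; those not divisible by 10: 154 − 15 = 139; dropped labels = 2 × 139 = 278.
Actual frame index = 278916 − 278 = 278638.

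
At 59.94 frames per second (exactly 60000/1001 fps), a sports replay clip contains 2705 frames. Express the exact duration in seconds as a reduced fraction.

541541/12000 seconds

Running time = 2705 ÷ (60000/1001) = 2705 × 1001/60000 = 541541/12000 s.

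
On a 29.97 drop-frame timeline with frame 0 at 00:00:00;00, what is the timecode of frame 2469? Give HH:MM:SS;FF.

Ten DF minutes hold 17982 frames, so frame 2469 lies in block 0 (frames 0–17981) with 2469 frames into that block.
The block's first minute is 1800 frames and the rest 1798 each; 2469 frames reaches minute 1, so 0 × 18 + 1 × 2 = 2 labels have been skipped so far.
Adding those back, label number 2469 + 2 = 2471 at 30 labels/s is 82 s + 11 f = 0 h 1 min 22 s frame 11, i.e. 00:01:22;11.

00:01:22;11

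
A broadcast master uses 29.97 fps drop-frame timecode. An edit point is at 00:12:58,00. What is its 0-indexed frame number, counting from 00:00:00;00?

Complete 10-minute blocks: 1, each 17982 frames → 17982.
Remaining 2 whole minutes in the current block: 1800 + 1 × 1798 = 3598 frames.
Within the current minute: 58 × 30 + 0 − 2 = 1738 (labels ;00/;01 skipped at this minute). Total = 17982 + 3598 + 1738 = 23318.

23318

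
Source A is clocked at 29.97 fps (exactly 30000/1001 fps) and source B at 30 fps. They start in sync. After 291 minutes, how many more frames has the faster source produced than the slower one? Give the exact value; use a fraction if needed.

291 min = 17460 s.
A emits 30000/1001 × 17460 = 523800000/1001 frames; B emits 30 × 17460 = 523800.
Difference = 523800/1001 frames (≈ 523.2767); B is ahead of A.

523800/1001 frames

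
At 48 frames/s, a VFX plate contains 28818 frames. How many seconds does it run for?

Running time = 28818 / (48) = 600.375 s.

600.375 seconds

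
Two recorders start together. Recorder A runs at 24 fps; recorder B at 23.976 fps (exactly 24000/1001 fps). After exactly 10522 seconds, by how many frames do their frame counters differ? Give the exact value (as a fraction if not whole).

252528/1001 frames

A emits 24 × 10522 = 252528 frames; B emits 24000/1001 × 10522 = 252528000/1001.
Difference = 252528/1001 frames (≈ 252.2757); B is behind A.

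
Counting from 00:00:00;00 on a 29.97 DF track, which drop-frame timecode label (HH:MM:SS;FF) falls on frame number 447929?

04:09:05;29

Each 10-minute DF block holds 10 × 60 × 30 − 9 × 2 = 17982 frames. 447929 ÷ 17982 → 24 full blocks, remainder 16361.
Within the partial block the first minute is 1800 frames and each further minute 1798, so 9 further minute boundaries passed. Total skipped labels = 18 × 24 + 2 × 9 = 450.
Non-drop label index = 447929 + 450 = 448379; at 30 labels/s that is 04:09:05:29, i.e. DF 04:09:05;29.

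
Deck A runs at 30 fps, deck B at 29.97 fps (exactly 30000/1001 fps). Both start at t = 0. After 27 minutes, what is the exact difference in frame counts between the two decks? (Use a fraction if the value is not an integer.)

27 min = 1620 s.
A emits 30 × 1620 = 48600 frames; B emits 30000/1001 × 1620 = 48600000/1001.
Difference = 48600/1001 frames (≈ 48.5514); B is behind A.

48600/1001 frames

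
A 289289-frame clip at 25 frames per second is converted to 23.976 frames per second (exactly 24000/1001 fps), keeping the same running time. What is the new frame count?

Target frames = source frames × (target rate / source rate) = 289289 × (24000/1001)/(25) = 289289 × 960/1001 = 277440.

277440 frames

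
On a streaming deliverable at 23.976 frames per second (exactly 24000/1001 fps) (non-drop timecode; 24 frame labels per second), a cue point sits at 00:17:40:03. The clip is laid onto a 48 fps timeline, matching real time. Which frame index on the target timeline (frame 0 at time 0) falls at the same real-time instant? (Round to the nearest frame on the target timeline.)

frame 50937

Source frame index: (0×3600 + 17×60 + 40) × 24 + 3 = 25443.
Real time: 25443 / (24000/1001) = 8489481/8000 s.
Target frame: (8489481/8000) × (48) = 25468443/500 ≈ 50936.886 → 50937.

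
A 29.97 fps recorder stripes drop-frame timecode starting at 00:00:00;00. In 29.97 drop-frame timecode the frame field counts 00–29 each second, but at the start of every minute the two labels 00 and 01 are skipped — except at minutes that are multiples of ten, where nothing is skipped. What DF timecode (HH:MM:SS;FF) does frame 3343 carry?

00:01:51;15

Each 10-minute DF block holds 10 × 60 × 30 − 9 × 2 = 17982 frames. 3343 ÷ 17982 → 0 full blocks, remainder 3343.
Within the partial block the first minute is 1800 frames and each further minute 1798, so 1 further minute boundary passed. Total skipped labels = 18 × 0 + 2 × 1 = 2.
Non-drop label index = 3343 + 2 = 3345; at 30 labels/s that is 00:01:51:15, i.e. DF 00:01:51;15.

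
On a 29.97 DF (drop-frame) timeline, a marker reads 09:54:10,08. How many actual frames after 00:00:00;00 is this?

1068438

As if non-drop at 30 labels/s: (9 × 3600 + 54 × 60 + 10) × 30 + 8 = 1069508.
Minute boundaries passed: 594; those not divisible by 10: 594 − 59 = 535; dropped labels = 2 × 535 = 1070.
Actual frame index = 1069508 − 1070 = 1068438.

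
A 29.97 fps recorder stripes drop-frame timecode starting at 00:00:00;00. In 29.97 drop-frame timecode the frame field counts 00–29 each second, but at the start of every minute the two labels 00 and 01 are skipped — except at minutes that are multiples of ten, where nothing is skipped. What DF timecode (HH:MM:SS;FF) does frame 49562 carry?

00:27:33;22

Ten DF minutes hold 17982 frames, so frame 49562 lies in block 2 (frames 35964–53945) with 13598 frames into that block.
The block's first minute is 1800 frames and the rest 1798 each; 13598 frames reaches minute 7, so 2 × 18 + 7 × 2 = 50 labels have been skipped so far.
Adding those back, label number 49562 + 50 = 49612 at 30 labels/s is 1653 s + 22 f = 0 h 27 min 33 s frame 22, i.e. 00:27:33;22.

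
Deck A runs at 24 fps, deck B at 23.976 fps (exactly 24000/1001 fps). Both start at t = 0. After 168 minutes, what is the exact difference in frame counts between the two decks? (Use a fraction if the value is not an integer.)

34560/143 frames

168 min = 10080 s.
A emits 24 × 10080 = 241920 frames; B emits 24000/1001 × 10080 = 34560000/143.
Difference = 34560/143 frames (≈ 241.6783); B is behind A.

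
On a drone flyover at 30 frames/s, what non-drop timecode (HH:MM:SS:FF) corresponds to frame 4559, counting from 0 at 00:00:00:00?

4559 ÷ 30 = 151 full seconds, remainder 29 frames.
151 s = 0 h 2 min 31 s.
Timecode: 00:02:31:29.

00:02:31:29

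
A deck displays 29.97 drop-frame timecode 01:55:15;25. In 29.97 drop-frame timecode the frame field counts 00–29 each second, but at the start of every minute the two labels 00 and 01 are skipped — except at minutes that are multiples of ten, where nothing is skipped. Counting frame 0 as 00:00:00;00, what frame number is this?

Complete 10-minute blocks: 11, each 17982 frames → 197802.
Remaining 5 whole minutes in the current block: 1800 + 4 × 1798 = 8992 frames.
Within the current minute: 15 × 30 + 25 − 2 = 473 (labels ;00/;01 skipped at this minute). Total = 197802 + 8992 + 473 = 207267.

207267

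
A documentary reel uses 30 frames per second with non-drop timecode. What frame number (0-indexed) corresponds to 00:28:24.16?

51136

Total seconds to the label: (0 × 3600 + 28 × 60 + 24) = 1704.
Frame index = 1704 × 30 + 16 = 51136.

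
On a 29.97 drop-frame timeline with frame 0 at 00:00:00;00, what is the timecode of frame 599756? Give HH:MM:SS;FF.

Each 10-minute DF block holds 10 × 60 × 30 − 9 × 2 = 17982 frames. 599756 ÷ 17982 → 33 full blocks, remainder 6350.
Within the partial block the first minute is 1800 frames and each further minute 1798, so 3 further minute boundaries passed. Total skipped labels = 18 × 33 + 2 × 3 = 600.
Non-drop label index = 599756 + 600 = 600356; at 30 labels/s that is 05:33:31:26, i.e. DF 05:33:31;26.

05:33:31;26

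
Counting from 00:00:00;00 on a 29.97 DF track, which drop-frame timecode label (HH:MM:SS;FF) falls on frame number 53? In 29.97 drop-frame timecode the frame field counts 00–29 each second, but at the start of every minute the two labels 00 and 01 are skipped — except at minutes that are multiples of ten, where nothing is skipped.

00:00:01;23

Ten DF minutes hold 17982 frames, so frame 53 lies in block 0 (frames 0–17981) with 53 frames into that block.
The block's first minute is 1800 frames and the rest 1798 each; 53 frames reaches minute 0, so 0 × 18 + 0 × 2 = 0 labels have been skipped so far.
Adding those back, label number 53 + 0 = 53 at 30 labels/s is 1 s + 23 f = 0 h 0 min 1 s frame 23, i.e. 00:00:01;23.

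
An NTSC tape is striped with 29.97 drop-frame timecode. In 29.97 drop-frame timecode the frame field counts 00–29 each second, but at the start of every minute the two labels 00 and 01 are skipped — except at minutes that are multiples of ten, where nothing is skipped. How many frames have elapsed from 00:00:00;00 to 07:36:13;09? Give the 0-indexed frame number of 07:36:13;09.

Complete 10-minute blocks: 45, each 17982 frames → 809190.
Remaining 6 whole minutes in the current block: 1800 + 5 × 1798 = 10790 frames.
Within the current minute: 13 × 30 + 9 − 2 = 397 (labels ;00/;01 skipped at this minute). Total = 809190 + 10790 + 397 = 820377.

820377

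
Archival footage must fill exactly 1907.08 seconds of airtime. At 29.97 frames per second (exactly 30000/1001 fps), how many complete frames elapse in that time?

Frames = 1907.08 × 30000/1001 = 8173200/143 ≈ 57155.2448.
Complete frames: 57155.

57155 frames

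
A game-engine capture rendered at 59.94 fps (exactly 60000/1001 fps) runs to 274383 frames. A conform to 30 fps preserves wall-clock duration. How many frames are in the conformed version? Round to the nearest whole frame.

137329 frames

Frames at target rate = 274383 × (30) / (60000/1001) = 274657383/2000 ≈ 137328.691.
Nearest whole frame: 137329.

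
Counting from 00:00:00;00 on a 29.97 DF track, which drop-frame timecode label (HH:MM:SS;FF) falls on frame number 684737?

Ten DF minutes hold 17982 frames, so frame 684737 lies in block 38 (frames 683316–701297) with 1421 frames into that block.
The block's first minute is 1800 frames and the rest 1798 each; 1421 frames reaches minute 0, so 38 × 18 + 0 × 2 = 684 labels have been skipped so far.
Adding those back, label number 684737 + 684 = 685421 at 30 labels/s is 22847 s + 11 f = 6 h 20 min 47 s frame 11, i.e. 06:20:47;11.

06:20:47;11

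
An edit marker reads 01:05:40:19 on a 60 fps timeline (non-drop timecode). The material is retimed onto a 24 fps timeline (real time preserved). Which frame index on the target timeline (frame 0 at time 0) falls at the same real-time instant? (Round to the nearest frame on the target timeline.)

Source frame index: (1×3600 + 5×60 + 40) × 60 + 19 = 236419.
Real time: 236419 / (60) = 236419/60 s.
Target frame: (236419/60) × (24) = 472838/5 ≈ 94567.600 → 94568.

frame 94568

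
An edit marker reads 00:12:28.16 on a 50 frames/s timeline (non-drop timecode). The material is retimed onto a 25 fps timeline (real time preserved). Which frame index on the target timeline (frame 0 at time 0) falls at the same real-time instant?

Source frame index: (0×3600 + 12×60 + 28) × 50 + 16 = 37416.
Real time: 37416 / (50) = 18708/25 s.
Target frame: (18708/25) × (25) = 18708.

frame 18708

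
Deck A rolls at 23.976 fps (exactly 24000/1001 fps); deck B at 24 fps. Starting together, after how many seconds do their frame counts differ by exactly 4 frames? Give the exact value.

1001/6 seconds

The gap grows by |24 − 24000/1001| = 24/1001 frames per second.
Time for a 4-frame gap: 4 ÷ (24/1001) = 1001/6 s.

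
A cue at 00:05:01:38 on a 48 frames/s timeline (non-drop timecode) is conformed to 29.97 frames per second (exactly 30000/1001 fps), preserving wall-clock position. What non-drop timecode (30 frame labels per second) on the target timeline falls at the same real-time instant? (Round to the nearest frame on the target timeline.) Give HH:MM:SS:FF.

00:05:01:15

Source frame index: (0×3600 + 5×60 + 1) × 48 + 38 = 14486.
Real time: 14486 / (48) = 7243/24 s.
Target frame: (7243/24) × (30000/1001) = 9053750/1001 ≈ 9044.705 → 9045.
At 30 labels/s: frame 9045 → 00:05:01:15.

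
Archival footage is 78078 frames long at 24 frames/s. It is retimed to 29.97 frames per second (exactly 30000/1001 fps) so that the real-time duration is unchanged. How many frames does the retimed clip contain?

97500 frames

Target frames = source frames × (target rate / source rate) = 78078 × (30000/1001)/(24) = 78078 × 1250/1001 = 97500.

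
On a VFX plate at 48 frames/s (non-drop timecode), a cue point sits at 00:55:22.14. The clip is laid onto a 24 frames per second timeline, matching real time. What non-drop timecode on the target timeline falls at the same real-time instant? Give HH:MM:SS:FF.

Source frame index: (0×3600 + 55×60 + 22) × 48 + 14 = 159470.
Real time: 159470 / (48) = 79735/24 s.
Target frame: (79735/24) × (24) = 79735.
At 24 labels/s: frame 79735 → 00:55:22:07.

00:55:22:07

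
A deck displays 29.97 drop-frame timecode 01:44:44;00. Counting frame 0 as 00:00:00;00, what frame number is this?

188332

As if non-drop at 30 labels/s: (1 × 3600 + 44 × 60 + 44) × 30 + 0 = 188520.
Minute boundaries passed: 104; those not divisible by 10: 104 − 10 = 94; dropped labels = 2 × 94 = 188.
Actual frame index = 188520 − 188 = 188332.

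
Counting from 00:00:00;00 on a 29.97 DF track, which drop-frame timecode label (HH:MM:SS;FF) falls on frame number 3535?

00:01:57;27

Each 10-minute DF block holds 10 × 60 × 30 − 9 × 2 = 17982 frames. 3535 ÷ 17982 → 0 full blocks, remainder 3535.
Within the partial block the first minute is 1800 frames and each further minute 1798, so 1 further minute boundary passed. Total skipped labels = 18 × 0 + 2 × 1 = 2.
Non-drop label index = 3535 + 2 = 3537; at 30 labels/s that is 00:01:57:27, i.e. DF 00:01:57;27.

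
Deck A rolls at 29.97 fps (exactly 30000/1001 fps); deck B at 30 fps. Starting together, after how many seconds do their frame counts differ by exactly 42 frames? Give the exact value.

The gap grows by |30 − 30000/1001| = 30/1001 frames per second.
Time for a 42-frame gap: 42 ÷ (30/1001) = 1401.4 s.

1401.4 seconds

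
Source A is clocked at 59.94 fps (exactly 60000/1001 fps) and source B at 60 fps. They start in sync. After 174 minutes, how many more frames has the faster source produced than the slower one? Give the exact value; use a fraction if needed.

626400/1001 frames

174 min = 10440 s.
A emits 60000/1001 × 10440 = 626400000/1001 frames; B emits 60 × 10440 = 626400.
Difference = 626400/1001 frames (≈ 625.7742); B is ahead of A.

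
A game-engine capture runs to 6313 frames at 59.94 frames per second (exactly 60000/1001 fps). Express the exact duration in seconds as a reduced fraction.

Running time = 6313 ÷ (60000/1001) = 6313 × 1001/60000 = 6319313/60000 s.

6319313/60000 seconds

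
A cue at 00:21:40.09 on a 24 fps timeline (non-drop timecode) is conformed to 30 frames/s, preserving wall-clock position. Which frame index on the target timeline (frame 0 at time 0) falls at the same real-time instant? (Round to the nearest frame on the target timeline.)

Source frame index: (0×3600 + 21×60 + 40) × 24 + 9 = 31209.
Real time: 31209 / (24) = 10403/8 s.
Target frame: (10403/8) × (30) = 156045/4 ≈ 39011.250 → 39011.

frame 39011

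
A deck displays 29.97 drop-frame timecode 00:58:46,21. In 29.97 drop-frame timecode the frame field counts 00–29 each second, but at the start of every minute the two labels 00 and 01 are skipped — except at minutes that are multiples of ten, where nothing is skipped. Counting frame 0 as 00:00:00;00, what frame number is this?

As if non-drop at 30 labels/s: (0 × 3600 + 58 × 60 + 46) × 30 + 21 = 105801.
Minute boundaries passed: 58; those not divisible by 10: 58 − 5 = 53; dropped labels = 2 × 53 = 106.
Actual frame index = 105801 − 106 = 105695.

105695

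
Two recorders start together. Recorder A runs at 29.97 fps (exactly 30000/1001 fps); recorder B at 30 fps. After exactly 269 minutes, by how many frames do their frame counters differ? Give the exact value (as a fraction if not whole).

484200/1001 frames

269 min = 16140 s.
A emits 30000/1001 × 16140 = 484200000/1001 frames; B emits 30 × 16140 = 484200.
Difference = 484200/1001 frames (≈ 483.7163); B is ahead of A.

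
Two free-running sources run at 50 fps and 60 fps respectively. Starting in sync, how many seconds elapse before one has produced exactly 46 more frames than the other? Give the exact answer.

4.6 seconds

The gap grows by |60 − 50| = 10 frames per second.
Time for a 46-frame gap: 46 ÷ (10) = 4.6 s.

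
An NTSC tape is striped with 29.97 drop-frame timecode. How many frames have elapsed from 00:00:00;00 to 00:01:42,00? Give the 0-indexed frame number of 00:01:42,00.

As if non-drop at 30 labels/s: (0 × 3600 + 1 × 60 + 42) × 30 + 0 = 3060.
Minute boundaries passed: 1; those not divisible by 10: 1 − 0 = 1; dropped labels = 2 × 1 = 2.
Actual frame index = 3060 − 2 = 3058.

3058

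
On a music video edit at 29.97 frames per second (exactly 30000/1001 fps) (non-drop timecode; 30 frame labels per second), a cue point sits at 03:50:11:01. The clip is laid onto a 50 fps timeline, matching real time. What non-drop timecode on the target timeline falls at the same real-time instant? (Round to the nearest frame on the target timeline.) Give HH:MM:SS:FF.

Source frame index: (3×3600 + 50×60 + 11) × 30 + 1 = 414331.
Real time: 414331 / (30000/1001) = 414745331/30000 s.
Target frame: (414745331/30000) × (50) = 414745331/600 ≈ 691242.218 → 691242.
At 50 labels/s: frame 691242 → 03:50:24:42.

03:50:24:42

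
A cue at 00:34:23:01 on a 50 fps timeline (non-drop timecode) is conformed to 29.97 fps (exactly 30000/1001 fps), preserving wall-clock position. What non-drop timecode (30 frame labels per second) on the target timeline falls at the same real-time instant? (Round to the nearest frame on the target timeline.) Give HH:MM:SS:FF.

Source frame index: (0×3600 + 34×60 + 23) × 50 + 1 = 103151.
Real time: 103151 / (50) = 103151/50 s.
Target frame: (103151/50) × (30000/1001) = 61890600/1001 ≈ 61828.771 → 61829.
At 30 labels/s: frame 61829 → 00:34:20:29.

00:34:20:29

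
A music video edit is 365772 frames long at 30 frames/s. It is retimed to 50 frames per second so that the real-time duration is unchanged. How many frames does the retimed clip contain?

609620 frames

Target frames = source frames × (target rate / source rate) = 365772 × (50)/(30) = 365772 × 5/3 = 609620.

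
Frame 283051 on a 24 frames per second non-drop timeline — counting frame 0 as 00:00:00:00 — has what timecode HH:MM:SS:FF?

03:16:33:19

283051 ÷ 24 = 11793 full seconds, remainder 19 frames.
11793 s = 3 h 16 min 33 s.
Timecode: 03:16:33:19.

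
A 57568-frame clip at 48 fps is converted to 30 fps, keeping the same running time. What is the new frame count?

Target frames = source frames × (target rate / source rate) = 57568 × (30)/(48) = 57568 × 5/8 = 35980.

35980 frames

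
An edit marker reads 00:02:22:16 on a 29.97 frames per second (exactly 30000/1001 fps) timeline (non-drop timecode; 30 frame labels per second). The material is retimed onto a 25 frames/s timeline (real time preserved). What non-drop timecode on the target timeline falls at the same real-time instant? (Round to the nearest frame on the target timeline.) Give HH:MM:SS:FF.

00:02:22:17

Source frame index: (0×3600 + 2×60 + 22) × 30 + 16 = 4276.
Real time: 4276 / (30000/1001) = 1070069/7500 s.
Target frame: (1070069/7500) × (25) = 1070069/300 ≈ 3566.897 → 3567.
At 25 labels/s: frame 3567 → 00:02:22:17.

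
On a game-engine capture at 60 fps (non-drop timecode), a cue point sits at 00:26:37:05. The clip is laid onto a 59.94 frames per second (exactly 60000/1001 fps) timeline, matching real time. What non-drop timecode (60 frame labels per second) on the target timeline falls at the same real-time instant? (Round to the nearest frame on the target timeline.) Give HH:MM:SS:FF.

00:26:35:29

Source frame index: (0×3600 + 26×60 + 37) × 60 + 5 = 95825.
Real time: 95825 / (60) = 19165/12 s.
Target frame: (19165/12) × (60000/1001) = 95825000/1001 ≈ 95729.271 → 95729.
At 60 labels/s: frame 95729 → 00:26:35:29.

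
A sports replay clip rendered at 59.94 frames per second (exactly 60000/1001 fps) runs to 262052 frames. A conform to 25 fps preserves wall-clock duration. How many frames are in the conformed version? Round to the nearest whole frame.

109298 frames

Frames at target rate = 262052 × (25) / (60000/1001) = 65578513/600 ≈ 109297.522.
Nearest whole frame: 109298.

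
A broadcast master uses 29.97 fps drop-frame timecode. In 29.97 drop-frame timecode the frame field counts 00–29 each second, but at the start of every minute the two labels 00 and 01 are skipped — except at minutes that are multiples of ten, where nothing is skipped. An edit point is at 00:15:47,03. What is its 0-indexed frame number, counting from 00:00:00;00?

28385

Complete 10-minute blocks: 1, each 17982 frames → 17982.
Remaining 5 whole minutes in the current block: 1800 + 4 × 1798 = 8992 frames.
Within the current minute: 47 × 30 + 3 − 2 = 1411 (labels ;00/;01 skipped at this minute). Total = 17982 + 8992 + 1411 = 28385.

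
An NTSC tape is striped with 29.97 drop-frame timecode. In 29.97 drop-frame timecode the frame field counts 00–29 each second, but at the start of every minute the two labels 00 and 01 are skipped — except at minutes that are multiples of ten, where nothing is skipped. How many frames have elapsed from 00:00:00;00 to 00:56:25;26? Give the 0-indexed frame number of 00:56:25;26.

101474

Complete 10-minute blocks: 5, each 17982 frames → 89910.
Remaining 6 whole minutes in the current block: 1800 + 5 × 1798 = 10790 frames.
Within the current minute: 25 × 30 + 26 − 2 = 774 (labels ;00/;01 skipped at this minute). Total = 89910 + 10790 + 774 = 101474.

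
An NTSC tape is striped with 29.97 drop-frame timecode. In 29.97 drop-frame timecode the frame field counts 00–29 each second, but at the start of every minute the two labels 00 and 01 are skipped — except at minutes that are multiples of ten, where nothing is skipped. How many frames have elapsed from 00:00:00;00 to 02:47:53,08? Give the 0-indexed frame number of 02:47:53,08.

As if non-drop at 30 labels/s: (2 × 3600 + 47 × 60 + 53) × 30 + 8 = 302198.
Minute boundaries passed: 167; those not divisible by 10: 167 − 16 = 151; dropped labels = 2 × 151 = 302.
Actual frame index = 302198 − 302 = 301896.

301896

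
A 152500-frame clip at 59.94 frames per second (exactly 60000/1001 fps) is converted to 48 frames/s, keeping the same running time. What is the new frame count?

Target frames = source frames × (target rate / source rate) = 152500 × (48)/(60000/1001) = 152500 × 1001/1250 = 122122.

122122 frames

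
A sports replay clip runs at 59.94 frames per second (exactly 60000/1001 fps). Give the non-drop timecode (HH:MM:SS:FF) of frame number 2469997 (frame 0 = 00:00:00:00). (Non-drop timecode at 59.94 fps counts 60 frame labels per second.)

2469997 ÷ 60 = 41166 full seconds, remainder 37 frames.
41166 s = 11 h 26 min 6 s.
Timecode: 11:26:06:37.

11:26:06:37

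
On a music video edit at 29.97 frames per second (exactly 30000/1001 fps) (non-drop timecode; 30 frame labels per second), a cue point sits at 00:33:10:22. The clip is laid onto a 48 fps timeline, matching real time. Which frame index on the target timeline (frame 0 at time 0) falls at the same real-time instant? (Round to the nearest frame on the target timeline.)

Source frame index: (0×3600 + 33×60 + 10) × 30 + 22 = 59722.
Real time: 59722 / (30000/1001) = 29890861/15000 s.
Target frame: (29890861/15000) × (48) = 59781722/625 ≈ 95650.755 → 95651.

frame 95651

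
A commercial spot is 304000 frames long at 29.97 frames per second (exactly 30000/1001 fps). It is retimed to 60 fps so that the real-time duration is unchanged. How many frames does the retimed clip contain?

Target frames = source frames × (target rate / source rate) = 304000 × (60)/(30000/1001) = 304000 × 1001/500 = 608608.

608608 frames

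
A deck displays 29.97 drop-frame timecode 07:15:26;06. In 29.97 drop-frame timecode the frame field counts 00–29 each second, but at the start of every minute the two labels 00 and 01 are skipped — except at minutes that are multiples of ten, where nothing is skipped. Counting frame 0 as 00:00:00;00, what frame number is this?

783002

As if non-drop at 30 labels/s: (7 × 3600 + 15 × 60 + 26) × 30 + 6 = 783786.
Minute boundaries passed: 435; those not divisible by 10: 435 − 43 = 392; dropped labels = 2 × 392 = 784.
Actual frame index = 783786 − 784 = 783002.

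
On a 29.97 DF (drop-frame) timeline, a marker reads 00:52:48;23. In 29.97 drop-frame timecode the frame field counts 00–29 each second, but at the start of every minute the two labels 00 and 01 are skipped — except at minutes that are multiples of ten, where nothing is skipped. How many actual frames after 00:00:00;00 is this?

As if non-drop at 30 labels/s: (0 × 3600 + 52 × 60 + 48) × 30 + 23 = 95063.
Minute boundaries passed: 52; those not divisible by 10: 52 − 5 = 47; dropped labels = 2 × 47 = 94.
Actual frame index = 95063 − 94 = 94969.

94969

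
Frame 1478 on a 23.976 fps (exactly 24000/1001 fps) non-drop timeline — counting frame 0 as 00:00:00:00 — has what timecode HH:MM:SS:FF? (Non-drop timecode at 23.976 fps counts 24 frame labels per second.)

00:01:01:14

1478 ÷ 24 = 61 full seconds, remainder 14 frames.
61 s = 0 h 1 min 1 s.
Timecode: 00:01:01:14.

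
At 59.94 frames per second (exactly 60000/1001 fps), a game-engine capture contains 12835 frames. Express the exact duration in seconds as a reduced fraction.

2569567/12000 seconds

Running time = 12835 ÷ (60000/1001) = 12835 × 1001/60000 = 2569567/12000 s.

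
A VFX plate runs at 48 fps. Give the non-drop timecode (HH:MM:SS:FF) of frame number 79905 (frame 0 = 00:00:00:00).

00:27:44:33

79905 ÷ 48 = 1664 full seconds, remainder 33 frames.
1664 s = 0 h 27 min 44 s.
Timecode: 00:27:44:33.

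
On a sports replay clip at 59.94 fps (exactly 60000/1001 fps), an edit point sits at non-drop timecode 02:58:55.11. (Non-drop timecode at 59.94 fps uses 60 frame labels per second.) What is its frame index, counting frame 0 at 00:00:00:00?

Total seconds to the label: (2 × 3600 + 58 × 60 + 55) = 10735.
Frame index = 10735 × 60 + 11 = 644111.

644111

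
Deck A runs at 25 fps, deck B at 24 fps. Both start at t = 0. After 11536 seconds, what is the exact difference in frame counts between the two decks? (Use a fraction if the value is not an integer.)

11536 frames

A emits 25 × 11536 = 288400 frames; B emits 24 × 11536 = 276864.
Difference = 11536 frames; B is behind A.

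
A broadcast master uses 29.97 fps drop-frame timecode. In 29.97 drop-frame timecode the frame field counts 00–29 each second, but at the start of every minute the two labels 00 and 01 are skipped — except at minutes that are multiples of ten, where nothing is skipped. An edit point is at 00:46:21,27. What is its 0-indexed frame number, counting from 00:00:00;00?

Complete 10-minute blocks: 4, each 17982 frames → 71928.
Remaining 6 whole minutes in the current block: 1800 + 5 × 1798 = 10790 frames.
Within the current minute: 21 × 30 + 27 − 2 = 655 (labels ;00/;01 skipped at this minute). Total = 71928 + 10790 + 655 = 83373.

83373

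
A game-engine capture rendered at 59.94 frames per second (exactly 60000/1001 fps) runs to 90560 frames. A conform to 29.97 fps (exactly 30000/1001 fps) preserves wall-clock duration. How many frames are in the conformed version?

Target frames = source frames × (target rate / source rate) = 90560 × (30000/1001)/(60000/1001) = 90560 × 1/2 = 45280.

45280 frames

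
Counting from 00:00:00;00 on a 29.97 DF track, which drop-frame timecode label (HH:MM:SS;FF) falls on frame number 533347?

04:56:36;01

Each 10-minute DF block holds 10 × 60 × 30 − 9 × 2 = 17982 frames. 533347 ÷ 17982 → 29 full blocks, remainder 11869.
Within the partial block the first minute is 1800 frames and each further minute 1798, so 6 further minute boundaries passed. Total skipped labels = 18 × 29 + 2 × 6 = 534.
Non-drop label index = 533347 + 534 = 533881; at 30 labels/s that is 04:56:36:01, i.e. DF 04:56:36;01.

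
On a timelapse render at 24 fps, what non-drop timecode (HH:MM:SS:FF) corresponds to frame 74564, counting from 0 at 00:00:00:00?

74564 ÷ 24 = 3106 full seconds, remainder 20 frames.
3106 s = 0 h 51 min 46 s.
Timecode: 00:51:46:20.

00:51:46:20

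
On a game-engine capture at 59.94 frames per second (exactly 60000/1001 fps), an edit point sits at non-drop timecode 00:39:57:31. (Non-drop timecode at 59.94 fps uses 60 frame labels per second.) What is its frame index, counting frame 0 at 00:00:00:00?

Total seconds to the label: (0 × 3600 + 39 × 60 + 57) = 2397.
Frame index = 2397 × 60 + 31 = 143851.

143851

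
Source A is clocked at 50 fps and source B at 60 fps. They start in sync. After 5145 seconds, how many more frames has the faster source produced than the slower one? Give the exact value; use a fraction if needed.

51450 frames

A emits 50 × 5145 = 257250 frames; B emits 60 × 5145 = 308700.
Difference = 51450 frames; B is ahead of A.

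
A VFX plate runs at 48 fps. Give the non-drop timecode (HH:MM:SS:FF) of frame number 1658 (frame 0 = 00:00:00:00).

00:00:34:26

1658 ÷ 48 = 34 full seconds, remainder 26 frames.
34 s = 0 h 0 min 34 s.
Timecode: 00:00:34:26.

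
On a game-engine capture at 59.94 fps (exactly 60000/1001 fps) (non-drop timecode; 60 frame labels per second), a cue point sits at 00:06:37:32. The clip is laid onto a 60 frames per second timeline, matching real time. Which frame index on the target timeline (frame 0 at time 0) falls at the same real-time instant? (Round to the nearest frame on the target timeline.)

frame 23876

Source frame index: (0×3600 + 6×60 + 37) × 60 + 32 = 23852.
Real time: 23852 / (60000/1001) = 5968963/15000 s.
Target frame: (5968963/15000) × (60) = 5968963/250 ≈ 23875.852 → 23876.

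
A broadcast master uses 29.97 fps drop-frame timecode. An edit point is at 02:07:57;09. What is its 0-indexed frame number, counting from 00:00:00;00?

Complete 10-minute blocks: 12, each 17982 frames → 215784.
Remaining 7 whole minutes in the current block: 1800 + 6 × 1798 = 12588 frames.
Within the current minute: 57 × 30 + 9 − 2 = 1717 (labels ;00/;01 skipped at this minute). Total = 215784 + 12588 + 1717 = 230089.

230089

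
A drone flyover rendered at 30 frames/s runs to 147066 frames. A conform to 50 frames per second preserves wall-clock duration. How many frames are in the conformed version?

Frames at target rate = 147066 × (50) / (30) = 245110.

245110 frames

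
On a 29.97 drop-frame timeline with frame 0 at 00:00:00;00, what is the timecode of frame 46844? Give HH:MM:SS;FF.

Each 10-minute DF block holds 10 × 60 × 30 − 9 × 2 = 17982 frames. 46844 ÷ 17982 → 2 full blocks, remainder 10880.
Within the partial block the first minute is 1800 frames and each further minute 1798, so 6 further minute boundaries passed. Total skipped labels = 18 × 2 + 2 × 6 = 48.
Non-drop label index = 46844 + 48 = 46892; at 30 labels/s that is 00:26:03:02, i.e. DF 00:26:03;02.

00:26:03;02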